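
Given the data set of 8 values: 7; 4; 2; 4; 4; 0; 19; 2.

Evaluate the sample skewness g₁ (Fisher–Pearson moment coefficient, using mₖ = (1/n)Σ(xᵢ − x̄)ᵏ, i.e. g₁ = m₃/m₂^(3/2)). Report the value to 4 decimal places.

1.7543

x̄ = (7 + 4 + 2 + 4 + 4 + 0 + 19 + 2) / 8 = 5.2500
deviations (xᵢ − x̄): 1.7500, -1.2500, -3.2500, -1.2500, -1.2500, -5.2500, 13.7500, -3.2500
Σ(xᵢ − x̄)² = 245.5000 ⇒ m₂ = 245.5000/8 = 30.68750
Σ(xᵢ − x̄)³ = 2385.7500 ⇒ m₃ = 2385.7500/8 = 298.21875
m₂^(3/2) = 30.68750^(1.5) = 169.99739
g₁ = m₃ / m₂^(3/2) = 298.21875 / 169.99739 ≈ 1.7543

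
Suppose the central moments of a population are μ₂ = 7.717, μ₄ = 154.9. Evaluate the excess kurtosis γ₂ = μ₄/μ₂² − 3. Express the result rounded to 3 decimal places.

μ₂² = 7.717² = 59.55209
μ₄/μ₂² = 154.9 / 59.55209 = 2.60108
γ₂ = 2.60108 − 3 ≈ -0.399

-0.399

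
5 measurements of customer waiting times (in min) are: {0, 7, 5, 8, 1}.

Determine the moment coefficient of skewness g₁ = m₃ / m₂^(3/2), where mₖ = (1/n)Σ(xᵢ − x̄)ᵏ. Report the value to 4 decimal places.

x̄ = (0 + 7 + 5 + 8 + 1) / 5 = 4.2000
deviations (xᵢ − x̄): -4.2000, 2.8000, 0.8000, 3.8000, -3.2000
Σ(xᵢ − x̄)² = 50.8000 ⇒ m₂ = 50.8000/5 = 10.16000
Σ(xᵢ − x̄)³ = -29.5200 ⇒ m₃ = -29.5200/5 = -5.90400
m₂^(3/2) = 10.16000^(1.5) = 32.38475
g₁ = m₃ / m₂^(3/2) = -5.90400 / 32.38475 ≈ -0.1823

-0.1823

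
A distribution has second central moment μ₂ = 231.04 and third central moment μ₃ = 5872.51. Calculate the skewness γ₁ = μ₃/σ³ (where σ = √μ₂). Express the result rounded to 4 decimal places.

1.6722

σ = √μ₂ = √231.04 = 15.20000
σ³ = μ₂^(3/2) = 3511.80800
γ₁ = μ₃/σ³ = 5872.51 / 3511.80800 ≈ 1.6722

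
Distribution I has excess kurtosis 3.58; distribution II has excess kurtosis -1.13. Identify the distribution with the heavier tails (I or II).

I

Higher excess kurtosis ⇒ heavier tails relative to the normal distribution.
3.58 vs -1.13: the larger is 3.58, so I has heavier tails. (I is leptokurtic — heavier-than-normal tails; the other is platykurtic.)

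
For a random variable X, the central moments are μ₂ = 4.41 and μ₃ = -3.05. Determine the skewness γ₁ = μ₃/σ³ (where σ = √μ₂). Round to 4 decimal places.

-0.3293

σ = √μ₂ = √4.41 = 2.10000
σ³ = μ₂^(3/2) = 9.26100
γ₁ = μ₃/σ³ = -3.05 / 9.26100 ≈ -0.3293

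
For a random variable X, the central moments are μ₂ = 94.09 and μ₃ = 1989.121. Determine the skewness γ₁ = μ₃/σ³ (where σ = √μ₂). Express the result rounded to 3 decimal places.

2.179

σ = √μ₂ = √94.09 = 9.70000
σ³ = μ₂^(3/2) = 912.67300
γ₁ = μ₃/σ³ = 1989.121 / 912.67300 ≈ 2.179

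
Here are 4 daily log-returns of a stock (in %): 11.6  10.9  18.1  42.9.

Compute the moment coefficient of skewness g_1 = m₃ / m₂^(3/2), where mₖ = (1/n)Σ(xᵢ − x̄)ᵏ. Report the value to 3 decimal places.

x̄ = (11.6 + 10.9 + 18.1 + 42.9) / 4 = 20.8750
deviations (xᵢ − x̄): -9.2750, -9.9750, -2.7750, 22.0250
Σ(xᵢ − x̄)² = 678.3275 ⇒ m₂ = 678.3275/4 = 169.58187
Σ(xᵢ − x̄)³ = 8872.5656 ⇒ m₃ = 8872.5656/4 = 2218.14141
m₂^(3/2) = 169.58187^(1.5) = 2208.35632
g_1 = m₃ / m₂^(3/2) = 2218.14141 / 2208.35632 ≈ 1.004

1.004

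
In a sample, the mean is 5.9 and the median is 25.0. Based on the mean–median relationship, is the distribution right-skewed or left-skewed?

mean − median = 5.9 − 25.0 = -19.1
mean < median ⇒ the longer tail is on the left ⇒ left-skewed (negatively skewed).

left-skewed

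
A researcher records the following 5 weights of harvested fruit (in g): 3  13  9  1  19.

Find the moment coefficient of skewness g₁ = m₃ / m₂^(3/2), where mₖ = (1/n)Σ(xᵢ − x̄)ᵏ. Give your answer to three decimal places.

0.237

x̄ = (3 + 13 + 9 + 1 + 19) / 5 = 9.0000
deviations (xᵢ − x̄): -6.0000, 4.0000, 0.0000, -8.0000, 10.0000
Σ(xᵢ − x̄)² = 216.0000 ⇒ m₂ = 216.0000/5 = 43.20000
Σ(xᵢ − x̄)³ = 336.0000 ⇒ m₃ = 336.0000/5 = 67.20000
m₂^(3/2) = 43.20000^(1.5) = 283.93937
g₁ = m₃ / m₂^(3/2) = 67.20000 / 283.93937 ≈ 0.237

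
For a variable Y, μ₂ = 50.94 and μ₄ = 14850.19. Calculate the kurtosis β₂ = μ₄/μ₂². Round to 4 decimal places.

μ₂² = 50.94² = 2594.88360
μ₄/μ₂² = 14850.19 / 2594.88360 = 5.72287
β₂ ≈ 5.7229

5.7229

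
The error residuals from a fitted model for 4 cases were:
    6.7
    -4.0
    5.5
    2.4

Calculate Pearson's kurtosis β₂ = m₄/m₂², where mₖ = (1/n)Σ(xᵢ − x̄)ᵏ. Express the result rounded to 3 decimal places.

x̄ = 2.6500
Σ(xᵢ − x̄)² = 68.8100 ⇒ m₂ = 17.20250
Σ(xᵢ − x̄)⁴ = 2290.6504 ⇒ m₄ = 572.66261
m₂² = 295.92601
β₂ = m₄/m₂² = 572.66261 / 295.92601 ≈ 1.935

1.935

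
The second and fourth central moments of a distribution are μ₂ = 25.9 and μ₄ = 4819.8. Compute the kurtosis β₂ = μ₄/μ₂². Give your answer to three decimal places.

7.185

μ₂² = 25.9² = 670.81000
μ₄/μ₂² = 4819.8 / 670.81000 = 7.18504
β₂ ≈ 7.185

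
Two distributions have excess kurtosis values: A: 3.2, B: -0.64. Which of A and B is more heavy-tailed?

Higher excess kurtosis ⇒ heavier tails relative to the normal distribution.
3.2 vs -0.64: the larger is 3.2, so A has heavier tails. (A is leptokurtic — heavier-than-normal tails; the other is platykurtic.)

A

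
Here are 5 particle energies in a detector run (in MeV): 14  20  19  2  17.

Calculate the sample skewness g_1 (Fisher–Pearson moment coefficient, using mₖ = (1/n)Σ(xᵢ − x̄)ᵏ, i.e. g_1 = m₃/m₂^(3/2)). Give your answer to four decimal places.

-1.1609

x̄ = (14 + 20 + 19 + 2 + 17) / 5 = 14.4000
deviations (xᵢ − x̄): -0.4000, 5.6000, 4.6000, -12.4000, 2.6000
Σ(xᵢ − x̄)² = 213.2000 ⇒ m₂ = 213.2000/5 = 42.64000
Σ(xᵢ − x̄)³ = -1616.1600 ⇒ m₃ = -1616.1600/5 = -323.23200
m₂^(3/2) = 42.64000^(1.5) = 278.43626
g_1 = m₃ / m₂^(3/2) = -323.23200 / 278.43626 ≈ -1.1609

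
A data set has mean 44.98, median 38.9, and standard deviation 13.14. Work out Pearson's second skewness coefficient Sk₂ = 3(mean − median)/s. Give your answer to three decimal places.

Sk₂ = 3(44.98 − 38.9) / 13.14 = 3 × 6.0800 / 13.14
    = 18.2400 / 13.14 ≈ 1.388

1.388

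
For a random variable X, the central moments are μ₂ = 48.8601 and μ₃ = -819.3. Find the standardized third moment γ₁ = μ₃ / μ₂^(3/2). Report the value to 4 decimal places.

σ = √μ₂ = √48.8601 = 6.99000
σ³ = μ₂^(3/2) = 341.53210
γ₁ = μ₃/σ³ = -819.3 / 341.53210 ≈ -2.3989

-2.3989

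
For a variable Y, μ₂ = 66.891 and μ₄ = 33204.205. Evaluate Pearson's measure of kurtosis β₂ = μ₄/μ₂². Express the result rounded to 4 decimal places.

μ₂² = 66.891² = 4474.40588
μ₄/μ₂² = 33204.205 / 4474.40588 = 7.42092
β₂ ≈ 7.4209

7.4209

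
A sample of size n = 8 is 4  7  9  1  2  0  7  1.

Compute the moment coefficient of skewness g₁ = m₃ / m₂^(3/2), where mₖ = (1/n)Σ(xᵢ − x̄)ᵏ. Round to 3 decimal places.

x̄ = (4 + 7 + 9 + 1 + 2 + 0 + 7 + 1) / 8 = 3.8750
deviations (xᵢ − x̄): 0.1250, 3.1250, 5.1250, -2.8750, -1.8750, -3.8750, 3.1250, -2.8750
Σ(xᵢ − x̄)² = 80.8750 ⇒ m₂ = 80.8750/8 = 10.10938
Σ(xᵢ − x̄)³ = 83.3438 ⇒ m₃ = 83.3438/8 = 10.41797
m₂^(3/2) = 10.10938^(1.5) = 32.14300
g₁ = m₃ / m₂^(3/2) = 10.41797 / 32.14300 ≈ 0.324

0.324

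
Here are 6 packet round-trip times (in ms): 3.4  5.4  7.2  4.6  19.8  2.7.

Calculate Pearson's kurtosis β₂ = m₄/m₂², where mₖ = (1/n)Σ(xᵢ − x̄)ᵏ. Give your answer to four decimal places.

3.7692

x̄ = 7.1833
Σ(xᵢ − x̄)² = 203.4483 ⇒ m₂ = 33.90806
Σ(xᵢ − x̄)⁴ = 26001.9127 ⇒ m₄ = 4333.65212
m₂² = 1149.75623
β₂ = m₄/m₂² = 4333.65212 / 1149.75623 ≈ 3.7692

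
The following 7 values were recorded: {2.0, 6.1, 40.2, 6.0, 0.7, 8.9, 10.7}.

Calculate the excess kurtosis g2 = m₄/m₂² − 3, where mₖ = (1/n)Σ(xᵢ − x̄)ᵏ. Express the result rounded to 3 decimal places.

1.564

x̄ = 10.6571
Σ(xᵢ − x̄)² = 1092.4171 ⇒ m₂ = 156.05959
Σ(xᵢ − x̄)⁴ = 778103.4685 ⇒ m₄ = 111157.63835
m₂² = 24354.59620
g2 = m₄/m₂² − 3 = 4.56413 − 3 ≈ 1.564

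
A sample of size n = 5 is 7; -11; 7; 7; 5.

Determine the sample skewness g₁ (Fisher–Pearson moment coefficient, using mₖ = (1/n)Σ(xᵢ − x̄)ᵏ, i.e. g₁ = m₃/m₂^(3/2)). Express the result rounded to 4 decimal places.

x̄ = (7 - 11 + 7 + 7 + 5) / 5 = 3.0000
deviations (xᵢ − x̄): 4.0000, -14.0000, 4.0000, 4.0000, 2.0000
Σ(xᵢ − x̄)² = 248.0000 ⇒ m₂ = 248.0000/5 = 49.60000
Σ(xᵢ − x̄)³ = -2544.0000 ⇒ m₃ = -2544.0000/5 = -508.80000
m₂^(3/2) = 49.60000^(1.5) = 349.31925
g₁ = m₃ / m₂^(3/2) = -508.80000 / 349.31925 ≈ -1.4565

-1.4565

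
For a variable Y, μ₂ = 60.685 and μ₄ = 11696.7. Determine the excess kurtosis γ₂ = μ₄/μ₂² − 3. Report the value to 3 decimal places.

0.176

μ₂² = 60.685² = 3682.66923
μ₄/μ₂² = 11696.7 / 3682.66923 = 3.17615
γ₂ = 3.17615 − 3 ≈ 0.176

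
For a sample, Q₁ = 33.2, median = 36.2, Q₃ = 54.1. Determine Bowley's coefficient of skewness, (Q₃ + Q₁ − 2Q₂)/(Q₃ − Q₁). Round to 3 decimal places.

numerator: Q₃ + Q₁ − 2Q₂ = 54.1 + 33.2 − 2×36.2 = 14.9000
denominator: Q₃ − Q₁ = 54.1 − 33.2 = 20.9000
Bowley skewness = 14.9000 / 20.9000 ≈ 0.713

0.713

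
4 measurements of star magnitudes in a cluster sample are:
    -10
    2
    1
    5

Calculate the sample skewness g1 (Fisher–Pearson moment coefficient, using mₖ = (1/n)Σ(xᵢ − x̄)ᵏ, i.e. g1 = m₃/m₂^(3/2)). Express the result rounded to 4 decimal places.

x̄ = (-10 + 2 + 1 + 5) / 4 = -0.5000
deviations (xᵢ − x̄): -9.5000, 2.5000, 1.5000, 5.5000
Σ(xᵢ − x̄)² = 129.0000 ⇒ m₂ = 129.0000/4 = 32.25000
Σ(xᵢ − x̄)³ = -672.0000 ⇒ m₃ = -672.0000/4 = -168.00000
m₂^(3/2) = 32.25000^(1.5) = 183.14479
g1 = m₃ / m₂^(3/2) = -168.00000 / 183.14479 ≈ -0.9173

-0.9173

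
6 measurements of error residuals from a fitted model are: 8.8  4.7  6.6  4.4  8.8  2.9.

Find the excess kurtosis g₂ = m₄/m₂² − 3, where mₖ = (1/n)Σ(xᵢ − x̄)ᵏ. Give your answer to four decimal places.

x̄ = 6.0333
Σ(xᵢ − x̄)² = 29.8933 ⇒ m₂ = 4.98222
Σ(xᵢ − x̄)⁴ = 223.9504 ⇒ m₄ = 37.32507
m₂² = 24.82254
g₂ = m₄/m₂² − 3 = 1.50368 − 3 ≈ -1.4963

-1.4963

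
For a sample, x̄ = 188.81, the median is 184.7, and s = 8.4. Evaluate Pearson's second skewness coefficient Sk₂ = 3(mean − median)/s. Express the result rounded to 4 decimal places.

Sk₂ = 3(188.81 − 184.7) / 8.4 = 3 × 4.1100 / 8.4
    = 12.3300 / 8.4 ≈ 1.4679

1.4679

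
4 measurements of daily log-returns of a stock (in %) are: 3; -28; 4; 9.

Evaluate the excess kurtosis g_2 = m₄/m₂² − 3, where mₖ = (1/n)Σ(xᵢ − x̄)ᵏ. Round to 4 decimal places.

x̄ = -3.0000
Σ(xᵢ − x̄)² = 854.0000 ⇒ m₂ = 213.50000
Σ(xᵢ − x̄)⁴ = 415058.0000 ⇒ m₄ = 103764.50000
m₂² = 45582.25000
g_2 = m₄/m₂² − 3 = 2.27642 − 3 ≈ -0.7236

-0.7236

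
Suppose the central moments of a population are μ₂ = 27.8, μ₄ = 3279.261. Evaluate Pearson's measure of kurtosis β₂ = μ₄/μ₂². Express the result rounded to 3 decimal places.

μ₂² = 27.8² = 772.84000
μ₄/μ₂² = 3279.261 / 772.84000 = 4.24313
β₂ ≈ 4.243

4.243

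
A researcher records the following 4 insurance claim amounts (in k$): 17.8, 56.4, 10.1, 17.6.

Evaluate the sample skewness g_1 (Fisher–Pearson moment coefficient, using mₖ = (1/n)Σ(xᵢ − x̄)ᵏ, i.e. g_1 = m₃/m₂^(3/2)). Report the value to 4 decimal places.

x̄ = (17.8 + 56.4 + 10.1 + 17.6) / 4 = 25.4750
deviations (xᵢ − x̄): -7.6750, 30.9250, -15.3750, -7.8750
Σ(xᵢ − x̄)² = 1313.6675 ⇒ m₂ = 1313.6675/4 = 328.41687
Σ(xᵢ − x̄)³ = 25000.3181 ⇒ m₃ = 25000.3181/4 = 6250.07953
m₂^(3/2) = 328.41687^(1.5) = 5951.66114
g_1 = m₃ / m₂^(3/2) = 6250.07953 / 5951.66114 ≈ 1.0501

1.0501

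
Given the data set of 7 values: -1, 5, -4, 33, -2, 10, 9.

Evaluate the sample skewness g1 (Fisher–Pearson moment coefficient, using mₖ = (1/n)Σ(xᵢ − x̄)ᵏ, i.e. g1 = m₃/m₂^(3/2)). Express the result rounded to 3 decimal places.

x̄ = (-1 + 5 - 4 + 33 - 2 + 10 + 9) / 7 = 7.1429
deviations (xᵢ − x̄): -8.1429, -2.1429, -11.1429, 25.8571, -9.1429, 2.8571, 1.8571
Σ(xᵢ − x̄)² = 958.8571 ⇒ m₂ = 958.8571/7 = 136.97959
Σ(xᵢ − x̄)³ = 14620.0408 ⇒ m₃ = 14620.0408/7 = 2088.57726
m₂^(3/2) = 136.97959^(1.5) = 1603.18559
g1 = m₃ / m₂^(3/2) = 2088.57726 / 1603.18559 ≈ 1.303

1.303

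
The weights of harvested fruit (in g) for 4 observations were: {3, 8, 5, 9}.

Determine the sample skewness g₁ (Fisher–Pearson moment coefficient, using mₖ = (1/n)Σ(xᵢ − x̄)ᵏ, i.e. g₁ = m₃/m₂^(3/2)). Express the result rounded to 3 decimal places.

-0.187

x̄ = (3 + 8 + 5 + 9) / 4 = 6.2500
deviations (xᵢ − x̄): -3.2500, 1.7500, -1.2500, 2.7500
Σ(xᵢ − x̄)² = 22.7500 ⇒ m₂ = 22.7500/4 = 5.68750
Σ(xᵢ − x̄)³ = -10.1250 ⇒ m₃ = -10.1250/4 = -2.53125
m₂^(3/2) = 5.68750^(1.5) = 13.56382
g₁ = m₃ / m₂^(3/2) = -2.53125 / 13.56382 ≈ -0.187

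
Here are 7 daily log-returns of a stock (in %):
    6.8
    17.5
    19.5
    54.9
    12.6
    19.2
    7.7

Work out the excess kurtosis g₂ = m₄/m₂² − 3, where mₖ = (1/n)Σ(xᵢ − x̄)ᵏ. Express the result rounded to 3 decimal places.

x̄ = 19.7429
Σ(xᵢ − x̄)² = 1604.9771 ⇒ m₂ = 229.28245
Σ(xᵢ − x̄)⁴ = 1579481.4704 ⇒ m₄ = 225640.21006
m₂² = 52570.44141
g₂ = m₄/m₂² − 3 = 4.29215 − 3 ≈ 1.292

1.292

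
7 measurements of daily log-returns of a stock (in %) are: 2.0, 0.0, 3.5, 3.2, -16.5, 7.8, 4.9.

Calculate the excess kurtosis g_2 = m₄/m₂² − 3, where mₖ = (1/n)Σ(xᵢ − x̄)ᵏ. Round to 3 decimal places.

1.382

x̄ = 0.7000
Σ(xᵢ − x̄)² = 380.1600 ⇒ m₂ = 54.30857
Σ(xᵢ − x̄)⁴ = 90477.2676 ⇒ m₄ = 12925.32394
m₂² = 2949.42093
g_2 = m₄/m₂² − 3 = 4.38233 − 3 ≈ 1.382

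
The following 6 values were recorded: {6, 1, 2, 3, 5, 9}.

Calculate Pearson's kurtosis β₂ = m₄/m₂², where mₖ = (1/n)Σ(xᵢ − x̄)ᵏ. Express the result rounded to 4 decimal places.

2.0400

x̄ = 4.3333
Σ(xᵢ − x̄)² = 43.3333 ⇒ m₂ = 7.22222
Σ(xᵢ − x̄)⁴ = 638.4444 ⇒ m₄ = 106.40741
m₂² = 52.16049
β₂ = m₄/m₂² = 106.40741 / 52.16049 ≈ 2.0400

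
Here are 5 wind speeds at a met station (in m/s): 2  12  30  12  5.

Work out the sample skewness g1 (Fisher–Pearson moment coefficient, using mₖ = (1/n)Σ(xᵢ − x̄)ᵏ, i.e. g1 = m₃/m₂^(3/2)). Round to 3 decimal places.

0.915

x̄ = (2 + 12 + 30 + 12 + 5) / 5 = 12.2000
deviations (xᵢ − x̄): -10.2000, -0.2000, 17.8000, -0.2000, -7.2000
Σ(xᵢ − x̄)² = 472.8000 ⇒ m₂ = 472.8000/5 = 94.56000
Σ(xᵢ − x̄)³ = 4205.2800 ⇒ m₃ = 4205.2800/5 = 841.05600
m₂^(3/2) = 94.56000^(1.5) = 919.52003
g1 = m₃ / m₂^(3/2) = 841.05600 / 919.52003 ≈ 0.915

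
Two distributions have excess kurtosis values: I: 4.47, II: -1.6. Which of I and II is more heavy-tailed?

Higher excess kurtosis ⇒ heavier tails relative to the normal distribution.
4.47 vs -1.6: the larger is 4.47, so I has heavier tails. (I is leptokurtic — heavier-than-normal tails; the other is platykurtic.)

I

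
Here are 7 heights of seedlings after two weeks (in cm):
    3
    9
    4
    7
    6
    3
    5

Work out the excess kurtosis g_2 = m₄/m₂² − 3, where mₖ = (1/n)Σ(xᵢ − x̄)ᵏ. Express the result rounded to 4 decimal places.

x̄ = 5.2857
Σ(xᵢ − x̄)² = 29.4286 ⇒ m₂ = 4.20408
Σ(xᵢ − x̄)⁴ = 256.5539 ⇒ m₄ = 36.65056
m₂² = 17.67430
g_2 = m₄/m₂² − 3 = 2.07366 − 3 ≈ -0.9263

-0.9263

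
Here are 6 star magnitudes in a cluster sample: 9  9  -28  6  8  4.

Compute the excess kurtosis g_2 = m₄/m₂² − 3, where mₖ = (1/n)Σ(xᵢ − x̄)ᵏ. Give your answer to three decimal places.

1.070

x̄ = 1.3333
Σ(xᵢ − x̄)² = 1051.3333 ⇒ m₂ = 175.22222
Σ(xᵢ − x̄)⁴ = 749774.4444 ⇒ m₄ = 124962.40741
m₂² = 30702.82716
g_2 = m₄/m₂² − 3 = 4.07006 − 3 ≈ 1.070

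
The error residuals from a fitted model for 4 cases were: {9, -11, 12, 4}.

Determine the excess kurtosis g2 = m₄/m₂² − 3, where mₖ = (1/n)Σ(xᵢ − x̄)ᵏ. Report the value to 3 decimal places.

-0.945

x̄ = 3.5000
Σ(xᵢ − x̄)² = 313.0000 ⇒ m₂ = 78.25000
Σ(xᵢ − x̄)⁴ = 50340.2500 ⇒ m₄ = 12585.06250
m₂² = 6123.06250
g2 = m₄/m₂² − 3 = 2.05535 − 3 ≈ -0.945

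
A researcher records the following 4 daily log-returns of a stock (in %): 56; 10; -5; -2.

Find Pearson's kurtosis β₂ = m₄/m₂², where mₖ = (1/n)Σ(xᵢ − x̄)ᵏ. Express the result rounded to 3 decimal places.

2.181

x̄ = 14.7500
Σ(xᵢ − x̄)² = 2394.7500 ⇒ m₂ = 598.68750
Σ(xᵢ − x̄)⁴ = 3126688.0781 ⇒ m₄ = 781672.01953
m₂² = 358426.72266
β₂ = m₄/m₂² = 781672.01953 / 358426.72266 ≈ 2.181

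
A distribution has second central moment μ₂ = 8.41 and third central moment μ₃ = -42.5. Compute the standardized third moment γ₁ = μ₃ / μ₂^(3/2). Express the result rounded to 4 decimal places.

-1.7426

σ = √μ₂ = √8.41 = 2.90000
σ³ = μ₂^(3/2) = 24.38900
γ₁ = μ₃/σ³ = -42.5 / 24.38900 ≈ -1.7426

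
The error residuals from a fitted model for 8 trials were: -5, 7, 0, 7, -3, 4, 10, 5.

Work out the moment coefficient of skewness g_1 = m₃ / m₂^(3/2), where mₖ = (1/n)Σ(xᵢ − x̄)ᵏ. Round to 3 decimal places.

x̄ = (-5 + 7 + 0 + 7 - 3 + 4 + 10 + 5) / 8 = 3.1250
deviations (xᵢ − x̄): -8.1250, 3.8750, -3.1250, 3.8750, -6.1250, 0.8750, 6.8750, 1.8750
Σ(xᵢ − x̄)² = 194.8750 ⇒ m₂ = 194.8750/8 = 24.35938
Σ(xᵢ − x̄)³ = -348.0938 ⇒ m₃ = -348.0938/8 = -43.51172
m₂^(3/2) = 24.35938^(1.5) = 120.22623
g_1 = m₃ / m₂^(3/2) = -43.51172 / 120.22623 ≈ -0.362

-0.362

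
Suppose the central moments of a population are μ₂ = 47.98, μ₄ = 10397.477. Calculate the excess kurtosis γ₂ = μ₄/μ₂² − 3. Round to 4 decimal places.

μ₂² = 47.98² = 2302.08040
μ₄/μ₂² = 10397.477 / 2302.08040 = 4.51656
γ₂ = 4.51656 − 3 ≈ 1.5166

1.5166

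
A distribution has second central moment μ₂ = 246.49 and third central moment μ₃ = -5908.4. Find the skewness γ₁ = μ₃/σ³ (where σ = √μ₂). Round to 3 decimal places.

σ = √μ₂ = √246.49 = 15.70000
σ³ = μ₂^(3/2) = 3869.89300
γ₁ = μ₃/σ³ = -5908.4 / 3869.89300 ≈ -1.527

-1.527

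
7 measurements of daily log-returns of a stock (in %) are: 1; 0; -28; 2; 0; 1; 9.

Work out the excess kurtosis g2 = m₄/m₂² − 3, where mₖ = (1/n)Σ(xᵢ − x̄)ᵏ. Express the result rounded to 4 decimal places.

x̄ = -2.1429
Σ(xᵢ − x̄)² = 838.8571 ⇒ m₂ = 119.83673
Σ(xᵢ − x̄)⁴ = 462963.4402 ⇒ m₄ = 66137.63432
m₂² = 14360.84298
g2 = m₄/m₂² − 3 = 4.60541 − 3 ≈ 1.6054

1.6054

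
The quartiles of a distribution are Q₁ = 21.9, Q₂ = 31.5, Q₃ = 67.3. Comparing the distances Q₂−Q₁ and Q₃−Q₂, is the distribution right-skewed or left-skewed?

right-skewed

Q₂ − Q₁ = 9.6;  Q₃ − Q₂ = 35.8
Q₃ − Q₂ > Q₂ − Q₁ ⇒ the upper half is more spread out ⇒ right-skewed.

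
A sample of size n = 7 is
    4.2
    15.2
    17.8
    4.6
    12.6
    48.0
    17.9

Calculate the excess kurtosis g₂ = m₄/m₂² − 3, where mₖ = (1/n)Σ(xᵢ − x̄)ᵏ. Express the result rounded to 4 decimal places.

0.9434

x̄ = 17.1857
Σ(xᵢ − x̄)² = 1302.4086 ⇒ m₂ = 186.05837
Σ(xᵢ − x̄)⁴ = 955573.0664 ⇒ m₄ = 136510.43805
m₂² = 34617.71606
g₂ = m₄/m₂² − 3 = 3.94337 − 3 ≈ 0.9434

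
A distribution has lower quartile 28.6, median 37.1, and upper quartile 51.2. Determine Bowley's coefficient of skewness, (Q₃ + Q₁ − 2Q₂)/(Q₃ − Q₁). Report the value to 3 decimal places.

0.248

numerator: Q₃ + Q₁ − 2Q₂ = 51.2 + 28.6 − 2×37.1 = 5.6000
denominator: Q₃ − Q₁ = 51.2 − 28.6 = 22.6000
Bowley skewness = 5.6000 / 22.6000 ≈ 0.248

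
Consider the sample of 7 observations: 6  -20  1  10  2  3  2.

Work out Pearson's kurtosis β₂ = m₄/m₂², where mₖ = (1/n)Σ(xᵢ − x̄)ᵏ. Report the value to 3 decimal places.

x̄ = 0.5714
Σ(xᵢ − x̄)² = 551.7143 ⇒ m₂ = 78.81633
Σ(xᵢ − x̄)⁴ = 187898.8630 ⇒ m₄ = 26842.69471
m₂² = 6212.01333
β₂ = m₄/m₂² = 26842.69471 / 6212.01333 ≈ 4.321

4.321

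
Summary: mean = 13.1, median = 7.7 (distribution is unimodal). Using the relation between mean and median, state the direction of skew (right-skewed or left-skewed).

right-skewed

mean − median = 13.1 − 7.7 = 5.4
mean > median ⇒ the longer tail is on the right ⇒ right-skewed (positively skewed).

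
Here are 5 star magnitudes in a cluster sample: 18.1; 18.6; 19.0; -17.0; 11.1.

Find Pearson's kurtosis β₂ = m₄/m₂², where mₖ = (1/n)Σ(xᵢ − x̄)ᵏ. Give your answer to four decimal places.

x̄ = 9.9600
Σ(xᵢ − x̄)² = 950.7720 ⇒ m₂ = 190.15440
Σ(xᵢ − x̄)⁴ = 544941.7177 ⇒ m₄ = 108988.34355
m₂² = 36158.69584
β₂ = m₄/m₂² = 108988.34355 / 36158.69584 ≈ 3.0142

3.0142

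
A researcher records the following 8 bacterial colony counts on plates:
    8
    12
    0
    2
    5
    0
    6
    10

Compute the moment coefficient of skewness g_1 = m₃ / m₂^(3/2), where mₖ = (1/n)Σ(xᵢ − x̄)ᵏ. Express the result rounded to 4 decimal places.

0.0987

x̄ = (8 + 12 + 0 + 2 + 5 + 0 + 6 + 10) / 8 = 5.3750
deviations (xᵢ − x̄): 2.6250, 6.6250, -5.3750, -3.3750, -0.3750, -5.3750, 0.6250, 4.6250
Σ(xᵢ − x̄)² = 141.8750 ⇒ m₂ = 141.8750/8 = 17.73438
Σ(xᵢ − x̄)³ = 58.9688 ⇒ m₃ = 58.9688/8 = 7.37109
m₂^(3/2) = 17.73438^(1.5) = 74.68336
g_1 = m₃ / m₂^(3/2) = 7.37109 / 74.68336 ≈ 0.0987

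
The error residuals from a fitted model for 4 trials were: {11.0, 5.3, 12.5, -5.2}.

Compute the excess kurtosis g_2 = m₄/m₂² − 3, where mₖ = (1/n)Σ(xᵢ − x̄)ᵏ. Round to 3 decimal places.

x̄ = 5.9000
Σ(xᵢ − x̄)² = 193.1400 ⇒ m₂ = 48.28500
Σ(xᵢ − x̄)⁴ = 17754.8274 ⇒ m₄ = 4438.70685
m₂² = 2331.44123
g_2 = m₄/m₂² − 3 = 1.90385 − 3 ≈ -1.096

-1.096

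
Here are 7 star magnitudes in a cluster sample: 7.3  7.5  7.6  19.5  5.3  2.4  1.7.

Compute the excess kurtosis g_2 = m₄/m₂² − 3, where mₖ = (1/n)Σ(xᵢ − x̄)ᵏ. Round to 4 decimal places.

x̄ = 7.3286
Σ(xᵢ − x̄)² = 208.3343 ⇒ m₂ = 29.76204
Σ(xᵢ − x̄)⁴ = 23557.2062 ⇒ m₄ = 3365.31518
m₂² = 885.77907
g_2 = m₄/m₂² − 3 = 3.79927 − 3 ≈ 0.7993

0.7993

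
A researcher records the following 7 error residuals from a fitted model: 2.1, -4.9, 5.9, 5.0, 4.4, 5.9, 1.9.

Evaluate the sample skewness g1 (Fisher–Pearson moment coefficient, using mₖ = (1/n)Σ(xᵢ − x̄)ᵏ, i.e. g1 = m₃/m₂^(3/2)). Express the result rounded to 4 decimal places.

-1.3317

x̄ = (2.1 - 4.9 + 5.9 + 5.0 + 4.4 + 5.9 + 1.9) / 7 = 2.9000
deviations (xᵢ − x̄): -0.8000, -7.8000, 3.0000, 2.1000, 1.5000, 3.0000, -1.0000
Σ(xᵢ − x̄)² = 87.1400 ⇒ m₂ = 87.1400/7 = 12.44857
Σ(xᵢ − x̄)³ = -409.4280 ⇒ m₃ = -409.4280/7 = -58.48971
m₂^(3/2) = 12.44857^(1.5) = 43.92171
g1 = m₃ / m₂^(3/2) = -58.48971 / 43.92171 ≈ -1.3317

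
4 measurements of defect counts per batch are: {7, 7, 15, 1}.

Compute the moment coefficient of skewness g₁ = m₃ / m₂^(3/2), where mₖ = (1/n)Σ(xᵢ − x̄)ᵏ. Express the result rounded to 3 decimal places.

0.298

x̄ = (7 + 7 + 15 + 1) / 4 = 7.5000
deviations (xᵢ − x̄): -0.5000, -0.5000, 7.5000, -6.5000
Σ(xᵢ − x̄)² = 99.0000 ⇒ m₂ = 99.0000/4 = 24.75000
Σ(xᵢ − x̄)³ = 147.0000 ⇒ m₃ = 147.0000/4 = 36.75000
m₂^(3/2) = 24.75000^(1.5) = 123.12970
g₁ = m₃ / m₂^(3/2) = 36.75000 / 123.12970 ≈ 0.298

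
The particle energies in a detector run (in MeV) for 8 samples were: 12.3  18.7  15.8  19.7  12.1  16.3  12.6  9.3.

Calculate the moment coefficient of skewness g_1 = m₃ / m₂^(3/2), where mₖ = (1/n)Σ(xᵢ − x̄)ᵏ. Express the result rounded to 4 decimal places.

x̄ = (12.3 + 18.7 + 15.8 + 19.7 + 12.1 + 16.3 + 12.6 + 9.3) / 8 = 14.6000
deviations (xᵢ − x̄): -2.3000, 4.1000, 1.2000, 5.1000, -2.5000, 1.7000, -2.0000, -5.3000
Σ(xᵢ − x̄)² = 90.7800 ⇒ m₂ = 90.7800/8 = 11.34750
Σ(xᵢ − x̄)³ = 23.5440 ⇒ m₃ = 23.5440/8 = 2.94300
m₂^(3/2) = 11.34750^(1.5) = 38.22525
g_1 = m₃ / m₂^(3/2) = 2.94300 / 38.22525 ≈ 0.0770

0.0770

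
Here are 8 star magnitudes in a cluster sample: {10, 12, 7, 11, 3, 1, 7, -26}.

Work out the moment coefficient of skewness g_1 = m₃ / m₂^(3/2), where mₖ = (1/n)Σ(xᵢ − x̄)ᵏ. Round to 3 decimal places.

x̄ = (10 + 12 + 7 + 11 + 3 + 1 + 7 - 26) / 8 = 3.1250
deviations (xᵢ − x̄): 6.8750, 8.8750, 3.8750, 7.8750, -0.1250, -2.1250, 3.8750, -29.1250
Σ(xᵢ − x̄)² = 1070.8750 ⇒ m₂ = 1070.8750/8 = 133.85938
Σ(xᵢ − x̄)³ = -23086.5938 ⇒ m₃ = -23086.5938/8 = -2885.82422
m₂^(3/2) = 133.85938^(1.5) = 1548.72101
g_1 = m₃ / m₂^(3/2) = -2885.82422 / 1548.72101 ≈ -1.863

-1.863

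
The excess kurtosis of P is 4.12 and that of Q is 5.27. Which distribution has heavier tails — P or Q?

Higher excess kurtosis ⇒ heavier tails relative to the normal distribution.
4.12 vs 5.27: the larger is 5.27, so Q has heavier tails.

Q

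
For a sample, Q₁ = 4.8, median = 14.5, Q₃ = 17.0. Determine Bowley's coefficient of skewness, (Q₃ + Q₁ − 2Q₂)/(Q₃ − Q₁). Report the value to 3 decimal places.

numerator: Q₃ + Q₁ − 2Q₂ = 17.0 + 4.8 − 2×14.5 = -7.2000
denominator: Q₃ − Q₁ = 17.0 − 4.8 = 12.2000
Bowley skewness = -7.2000 / 12.2000 ≈ -0.590

-0.590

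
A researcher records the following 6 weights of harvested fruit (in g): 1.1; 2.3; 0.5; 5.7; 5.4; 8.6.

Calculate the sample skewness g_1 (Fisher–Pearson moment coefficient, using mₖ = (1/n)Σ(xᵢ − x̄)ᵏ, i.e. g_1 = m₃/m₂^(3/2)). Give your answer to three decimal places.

0.300

x̄ = (1.1 + 2.3 + 0.5 + 5.7 + 5.4 + 8.6) / 6 = 3.9333
deviations (xᵢ − x̄): -2.8333, -1.6333, -3.4333, 1.7667, 1.4667, 4.6667
Σ(xᵢ − x̄)² = 49.5333 ⇒ m₂ = 49.5333/6 = 8.25556
Σ(xᵢ − x̄)³ = 42.7244 ⇒ m₃ = 42.7244/6 = 7.12074
m₂^(3/2) = 8.25556^(1.5) = 23.72026
g_1 = m₃ / m₂^(3/2) = 7.12074 / 23.72026 ≈ 0.300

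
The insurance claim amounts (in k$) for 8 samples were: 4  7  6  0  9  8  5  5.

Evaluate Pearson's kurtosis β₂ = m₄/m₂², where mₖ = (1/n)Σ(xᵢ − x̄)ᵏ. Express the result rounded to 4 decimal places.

x̄ = 5.5000
Σ(xᵢ − x̄)² = 54.0000 ⇒ m₂ = 6.75000
Σ(xᵢ − x̄)⁴ = 1114.5000 ⇒ m₄ = 139.31250
m₂² = 45.56250
β₂ = m₄/m₂² = 139.31250 / 45.56250 ≈ 3.0576

3.0576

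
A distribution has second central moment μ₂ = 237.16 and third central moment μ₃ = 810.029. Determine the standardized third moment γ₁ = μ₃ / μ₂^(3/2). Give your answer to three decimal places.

0.222

σ = √μ₂ = √237.16 = 15.40000
σ³ = μ₂^(3/2) = 3652.26400
γ₁ = μ₃/σ³ = 810.029 / 3652.26400 ≈ 0.222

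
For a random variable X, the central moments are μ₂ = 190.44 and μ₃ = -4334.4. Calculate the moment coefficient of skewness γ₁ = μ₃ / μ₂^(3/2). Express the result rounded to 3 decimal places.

-1.649

σ = √μ₂ = √190.44 = 13.80000
σ³ = μ₂^(3/2) = 2628.07200
γ₁ = μ₃/σ³ = -4334.4 / 2628.07200 ≈ -1.649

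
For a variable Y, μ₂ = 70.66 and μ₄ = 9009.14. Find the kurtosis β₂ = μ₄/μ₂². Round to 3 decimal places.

1.804

μ₂² = 70.66² = 4992.83560
μ₄/μ₂² = 9009.14 / 4992.83560 = 1.80441
β₂ ≈ 1.804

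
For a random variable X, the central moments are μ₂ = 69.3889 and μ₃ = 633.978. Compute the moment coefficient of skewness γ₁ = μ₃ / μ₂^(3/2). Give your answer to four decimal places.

σ = √μ₂ = √69.3889 = 8.33000
σ³ = μ₂^(3/2) = 578.00954
γ₁ = μ₃/σ³ = 633.978 / 578.00954 ≈ 1.0968

1.0968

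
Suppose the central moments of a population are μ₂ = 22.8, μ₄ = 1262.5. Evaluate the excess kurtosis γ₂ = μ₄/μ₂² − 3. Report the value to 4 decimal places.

-0.5714

μ₂² = 22.8² = 519.84000
μ₄/μ₂² = 1262.5 / 519.84000 = 2.42863
γ₂ = 2.42863 − 3 ≈ -0.5714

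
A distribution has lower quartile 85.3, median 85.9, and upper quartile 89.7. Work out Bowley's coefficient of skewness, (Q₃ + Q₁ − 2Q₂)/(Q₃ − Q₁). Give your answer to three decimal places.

0.727

numerator: Q₃ + Q₁ − 2Q₂ = 89.7 + 85.3 − 2×85.9 = 3.2000
denominator: Q₃ − Q₁ = 89.7 − 85.3 = 4.4000
Bowley skewness = 3.2000 / 4.4000 ≈ 0.727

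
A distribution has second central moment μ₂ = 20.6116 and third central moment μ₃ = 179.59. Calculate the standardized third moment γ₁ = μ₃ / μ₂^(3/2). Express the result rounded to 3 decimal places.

1.919

σ = √μ₂ = √20.6116 = 4.54000
σ³ = μ₂^(3/2) = 93.57666
γ₁ = μ₃/σ³ = 179.59 / 93.57666 ≈ 1.919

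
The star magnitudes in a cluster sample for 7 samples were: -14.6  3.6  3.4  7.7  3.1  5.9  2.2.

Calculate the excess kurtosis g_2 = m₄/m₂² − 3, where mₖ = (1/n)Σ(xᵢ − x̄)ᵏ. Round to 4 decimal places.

1.6107

x̄ = 1.6143
Σ(xᵢ − x̄)² = 327.9886 ⇒ m₂ = 46.85551
Σ(xᵢ − x̄)⁴ = 70857.7444 ⇒ m₄ = 10122.53491
m₂² = 2195.43884
g_2 = m₄/m₂² − 3 = 4.61071 − 3 ≈ 1.6107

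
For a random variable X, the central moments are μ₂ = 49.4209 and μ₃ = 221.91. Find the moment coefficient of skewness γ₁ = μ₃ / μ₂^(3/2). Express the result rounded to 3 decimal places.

σ = √μ₂ = √49.4209 = 7.03000
σ³ = μ₂^(3/2) = 347.42893
γ₁ = μ₃/σ³ = 221.91 / 347.42893 ≈ 0.639

0.639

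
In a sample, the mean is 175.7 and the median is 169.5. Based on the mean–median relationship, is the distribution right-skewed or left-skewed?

mean − median = 175.7 − 169.5 = 6.2
mean > median ⇒ the longer tail is on the right ⇒ right-skewed (positively skewed).

right-skewed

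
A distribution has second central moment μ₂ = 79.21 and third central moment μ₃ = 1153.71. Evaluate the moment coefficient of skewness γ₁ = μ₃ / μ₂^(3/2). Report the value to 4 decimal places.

σ = √μ₂ = √79.21 = 8.90000
σ³ = μ₂^(3/2) = 704.96900
γ₁ = μ₃/σ³ = 1153.71 / 704.96900 ≈ 1.6365

1.6365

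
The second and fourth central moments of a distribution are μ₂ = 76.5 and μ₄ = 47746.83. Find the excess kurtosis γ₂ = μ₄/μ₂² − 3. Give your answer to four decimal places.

5.1587

μ₂² = 76.5² = 5852.25000
μ₄/μ₂² = 47746.83 / 5852.25000 = 8.15871
γ₂ = 8.15871 − 3 ≈ 5.1587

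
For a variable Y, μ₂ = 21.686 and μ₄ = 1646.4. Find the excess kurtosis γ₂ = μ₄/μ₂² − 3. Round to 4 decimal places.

0.5009

μ₂² = 21.686² = 470.28260
μ₄/μ₂² = 1646.4 / 470.28260 = 3.50087
γ₂ = 3.50087 − 3 ≈ 0.5009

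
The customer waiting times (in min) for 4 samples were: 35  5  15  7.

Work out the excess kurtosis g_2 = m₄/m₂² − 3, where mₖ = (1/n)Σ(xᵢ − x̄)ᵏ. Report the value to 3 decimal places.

-0.956

x̄ = 15.5000
Σ(xᵢ − x̄)² = 563.0000 ⇒ m₂ = 140.75000
Σ(xᵢ − x̄)⁴ = 161965.2500 ⇒ m₄ = 40491.31250
m₂² = 19810.56250
g_2 = m₄/m₂² − 3 = 2.04393 − 3 ≈ -0.956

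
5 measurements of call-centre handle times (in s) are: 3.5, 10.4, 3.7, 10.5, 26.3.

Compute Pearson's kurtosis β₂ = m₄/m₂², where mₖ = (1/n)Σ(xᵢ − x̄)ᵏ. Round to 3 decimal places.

2.624

x̄ = 10.8800
Σ(xᵢ − x̄)² = 344.1680 ⇒ m₂ = 68.83360
Σ(xᵢ − x̄)⁴ = 62161.7111 ⇒ m₄ = 12432.34223
m₂² = 4738.06449
β₂ = m₄/m₂² = 12432.34223 / 4738.06449 ≈ 2.624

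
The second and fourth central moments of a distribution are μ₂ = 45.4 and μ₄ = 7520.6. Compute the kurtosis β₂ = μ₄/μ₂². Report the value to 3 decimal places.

μ₂² = 45.4² = 2061.16000
μ₄/μ₂² = 7520.6 / 2061.16000 = 3.64872
β₂ ≈ 3.649

3.649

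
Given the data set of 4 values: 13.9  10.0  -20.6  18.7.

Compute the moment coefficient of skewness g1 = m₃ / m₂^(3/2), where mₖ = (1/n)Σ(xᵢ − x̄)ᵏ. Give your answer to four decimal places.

-1.0166

x̄ = (13.9 + 10.0 - 20.6 + 18.7) / 4 = 5.5000
deviations (xᵢ − x̄): 8.4000, 4.5000, -26.1000, 13.2000
Σ(xᵢ − x̄)² = 946.2600 ⇒ m₂ = 946.2600/4 = 236.56500
Σ(xᵢ − x̄)³ = -14795.7840 ⇒ m₃ = -14795.7840/4 = -3698.94600
m₂^(3/2) = 236.56500^(1.5) = 3638.52812
g1 = m₃ / m₂^(3/2) = -3698.94600 / 3638.52812 ≈ -1.0166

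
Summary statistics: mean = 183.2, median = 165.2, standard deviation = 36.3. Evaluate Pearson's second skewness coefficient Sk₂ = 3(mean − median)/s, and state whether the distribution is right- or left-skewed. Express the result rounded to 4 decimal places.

Sk₂ = 3(183.2 − 165.2) / 36.3 = 3 × 18.0000 / 36.3
    = 54.0000 / 36.3 ≈ 1.4876
Sk₂ > 0 ⇒ mean > median ⇒ right-skewed (positive skew).

1.4876, right-skewed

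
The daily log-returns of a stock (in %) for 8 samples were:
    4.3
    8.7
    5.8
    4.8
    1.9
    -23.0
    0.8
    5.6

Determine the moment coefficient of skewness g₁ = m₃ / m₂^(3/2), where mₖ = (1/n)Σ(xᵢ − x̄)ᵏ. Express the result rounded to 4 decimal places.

x̄ = (4.3 + 8.7 + 5.8 + 4.8 + 1.9 - 23.0 + 0.8 + 5.6) / 8 = 1.1125
deviations (xᵢ − x̄): 3.1875, 7.5875, 4.6875, 3.6875, 0.7875, -24.1125, -0.3125, 4.4875
Σ(xᵢ − x̄)² = 705.5688 ⇒ m₂ = 705.5688/8 = 88.19609
Σ(xᵢ − x̄)³ = -13306.1498 ⇒ m₃ = -13306.1498/8 = -1663.26873
m₂^(3/2) = 88.19609^(1.5) = 828.27399
g₁ = m₃ / m₂^(3/2) = -1663.26873 / 828.27399 ≈ -2.0081

-2.0081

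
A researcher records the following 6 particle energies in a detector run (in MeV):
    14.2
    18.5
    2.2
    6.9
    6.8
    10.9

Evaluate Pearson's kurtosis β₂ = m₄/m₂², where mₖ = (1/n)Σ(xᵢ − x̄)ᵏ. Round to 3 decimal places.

x̄ = 9.9167
Σ(xᵢ − x̄)² = 171.3483 ⇒ m₂ = 28.55806
Σ(xᵢ − x̄)⁴ = 9488.3542 ⇒ m₄ = 1581.39237
m₂² = 815.56254
β₂ = m₄/m₂² = 1581.39237 / 815.56254 ≈ 1.939

1.939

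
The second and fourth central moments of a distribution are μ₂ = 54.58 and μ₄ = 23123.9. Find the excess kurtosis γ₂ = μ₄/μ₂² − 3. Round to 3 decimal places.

4.762

μ₂² = 54.58² = 2978.97640
μ₄/μ₂² = 23123.9 / 2978.97640 = 7.76236
γ₂ = 7.76236 − 3 ≈ 4.762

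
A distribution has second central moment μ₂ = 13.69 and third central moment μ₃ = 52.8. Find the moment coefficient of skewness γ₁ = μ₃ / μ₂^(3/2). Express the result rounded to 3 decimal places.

1.042

σ = √μ₂ = √13.69 = 3.70000
σ³ = μ₂^(3/2) = 50.65300
γ₁ = μ₃/σ³ = 52.8 / 50.65300 ≈ 1.042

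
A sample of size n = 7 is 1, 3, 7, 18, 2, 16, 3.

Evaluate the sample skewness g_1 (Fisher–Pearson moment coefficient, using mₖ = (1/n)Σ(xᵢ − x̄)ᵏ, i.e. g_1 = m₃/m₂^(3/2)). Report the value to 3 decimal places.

0.765

x̄ = (1 + 3 + 7 + 18 + 2 + 16 + 3) / 7 = 7.1429
deviations (xᵢ − x̄): -6.1429, -4.1429, -0.1429, 10.8571, -5.1429, 8.8571, -4.1429
Σ(xᵢ − x̄)² = 294.8571 ⇒ m₂ = 294.8571/7 = 42.12245
Σ(xᵢ − x̄)³ = 1464.6122 ⇒ m₃ = 1464.6122/7 = 209.23032
m₂^(3/2) = 42.12245^(1.5) = 273.38232
g_1 = m₃ / m₂^(3/2) = 209.23032 / 273.38232 ≈ 0.765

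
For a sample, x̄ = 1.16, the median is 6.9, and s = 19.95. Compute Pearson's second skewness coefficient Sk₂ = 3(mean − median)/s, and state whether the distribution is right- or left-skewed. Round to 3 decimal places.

-0.863, left-skewed

Sk₂ = 3(1.16 − 6.9) / 19.95 = 3 × -5.7400 / 19.95
    = -17.2200 / 19.95 ≈ -0.863
Sk₂ < 0 ⇒ mean < median ⇒ left-skewed (negative skew).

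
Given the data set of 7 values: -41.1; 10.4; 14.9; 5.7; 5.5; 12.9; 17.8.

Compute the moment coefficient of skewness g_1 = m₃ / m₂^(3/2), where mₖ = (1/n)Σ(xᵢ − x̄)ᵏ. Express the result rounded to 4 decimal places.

x̄ = (-41.1 + 10.4 + 14.9 + 5.7 + 5.5 + 12.9 + 17.8) / 7 = 3.7286
deviations (xᵢ − x̄): -44.8286, 6.6714, 11.1714, 1.9714, 1.7714, 9.1714, 14.0714
Σ(xᵢ − x̄)² = 2468.0543 ⇒ m₂ = 2468.0543/7 = 352.57918
Σ(xᵢ − x̄)³ = -84825.5077 ⇒ m₃ = -84825.5077/7 = -12117.92967
m₂^(3/2) = 352.57918^(1.5) = 6620.41177
g_1 = m₃ / m₂^(3/2) = -12117.92967 / 6620.41177 ≈ -1.8304

-1.8304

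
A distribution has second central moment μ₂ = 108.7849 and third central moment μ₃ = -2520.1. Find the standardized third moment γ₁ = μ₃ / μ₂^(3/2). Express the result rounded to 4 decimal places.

σ = √μ₂ = √108.7849 = 10.43000
σ³ = μ₂^(3/2) = 1134.62651
γ₁ = μ₃/σ³ = -2520.1 / 1134.62651 ≈ -2.2211

-2.2211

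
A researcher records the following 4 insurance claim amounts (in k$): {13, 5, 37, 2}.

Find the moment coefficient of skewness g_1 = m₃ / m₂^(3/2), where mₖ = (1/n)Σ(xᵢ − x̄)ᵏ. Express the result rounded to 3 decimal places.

0.882

x̄ = (13 + 5 + 37 + 2) / 4 = 14.2500
deviations (xᵢ − x̄): -1.2500, -9.2500, 22.7500, -12.2500
Σ(xᵢ − x̄)² = 754.7500 ⇒ m₂ = 754.7500/4 = 188.68750
Σ(xᵢ − x̄)³ = 9142.8750 ⇒ m₃ = 9142.8750/4 = 2285.71875
m₂^(3/2) = 188.68750^(1.5) = 2591.87884
g_1 = m₃ / m₂^(3/2) = 2285.71875 / 2591.87884 ≈ 0.882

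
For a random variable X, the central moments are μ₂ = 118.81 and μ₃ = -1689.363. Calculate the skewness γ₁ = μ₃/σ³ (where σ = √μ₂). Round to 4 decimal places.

-1.3045

σ = √μ₂ = √118.81 = 10.90000
σ³ = μ₂^(3/2) = 1295.02900
γ₁ = μ₃/σ³ = -1689.363 / 1295.02900 ≈ -1.3045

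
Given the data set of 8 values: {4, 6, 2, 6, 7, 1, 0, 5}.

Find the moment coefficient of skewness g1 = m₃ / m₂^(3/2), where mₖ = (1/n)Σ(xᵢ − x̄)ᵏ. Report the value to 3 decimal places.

x̄ = (4 + 6 + 2 + 6 + 7 + 1 + 0 + 5) / 8 = 3.8750
deviations (xᵢ − x̄): 0.1250, 2.1250, -1.8750, 2.1250, 3.1250, -2.8750, -3.8750, 1.1250
Σ(xᵢ − x̄)² = 46.8750 ⇒ m₂ = 46.8750/8 = 5.85938
Σ(xᵢ − x̄)³ = -37.4063 ⇒ m₃ = -37.4063/8 = -4.67578
m₂^(3/2) = 5.85938^(1.5) = 14.18329
g1 = m₃ / m₂^(3/2) = -4.67578 / 14.18329 ≈ -0.330

-0.330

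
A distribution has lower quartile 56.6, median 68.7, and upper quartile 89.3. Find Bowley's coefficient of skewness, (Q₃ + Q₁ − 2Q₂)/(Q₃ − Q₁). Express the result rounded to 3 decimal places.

0.260

numerator: Q₃ + Q₁ − 2Q₂ = 89.3 + 56.6 − 2×68.7 = 8.5000
denominator: Q₃ − Q₁ = 89.3 − 56.6 = 32.7000
Bowley skewness = 8.5000 / 32.7000 ≈ 0.260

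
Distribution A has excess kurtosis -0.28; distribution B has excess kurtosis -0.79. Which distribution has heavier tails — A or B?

Higher excess kurtosis ⇒ heavier tails relative to the normal distribution.
-0.28 vs -0.79: the larger is -0.28, so A has heavier tails.

A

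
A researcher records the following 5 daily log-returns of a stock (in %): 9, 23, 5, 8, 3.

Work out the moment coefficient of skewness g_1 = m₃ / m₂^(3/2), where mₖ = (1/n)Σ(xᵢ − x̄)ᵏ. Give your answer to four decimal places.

x̄ = (9 + 23 + 5 + 8 + 3) / 5 = 9.6000
deviations (xᵢ − x̄): -0.6000, 13.4000, -4.6000, -1.6000, -6.6000
Σ(xᵢ − x̄)² = 247.2000 ⇒ m₂ = 247.2000/5 = 49.44000
Σ(xᵢ − x̄)³ = 2016.9600 ⇒ m₃ = 2016.9600/5 = 403.39200
m₂^(3/2) = 49.44000^(1.5) = 347.63036
g_1 = m₃ / m₂^(3/2) = 403.39200 / 347.63036 ≈ 1.1604

1.1604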